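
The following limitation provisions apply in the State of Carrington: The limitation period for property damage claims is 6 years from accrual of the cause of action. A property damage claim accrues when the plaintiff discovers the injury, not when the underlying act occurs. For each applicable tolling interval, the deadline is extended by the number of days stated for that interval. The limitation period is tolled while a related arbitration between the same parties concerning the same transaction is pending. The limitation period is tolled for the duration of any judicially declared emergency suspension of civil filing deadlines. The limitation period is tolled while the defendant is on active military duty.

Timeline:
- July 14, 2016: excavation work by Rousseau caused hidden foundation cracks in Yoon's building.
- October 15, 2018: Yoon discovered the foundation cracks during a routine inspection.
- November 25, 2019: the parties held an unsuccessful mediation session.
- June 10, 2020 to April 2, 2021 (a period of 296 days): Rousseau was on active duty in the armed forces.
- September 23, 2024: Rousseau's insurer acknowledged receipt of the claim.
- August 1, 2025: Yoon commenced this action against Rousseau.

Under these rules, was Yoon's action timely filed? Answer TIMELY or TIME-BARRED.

TIMELY

Accrual is tied to discovery, so the period began on October 15, 2018 rather than on July 14, 2016 when the act occurred.
The untolled deadline — 6 years after October 15, 2018 — is October 15, 2024.
The defendant's active military service from June 10, 2020 to April 2, 2021 tolled the period for 296 days, extending the deadline to August 7, 2025.
None of the other events listed affects the running of the period under the stated rules.
Filing on August 1, 2025 beat the August 7, 2025 deadline — the action is timely.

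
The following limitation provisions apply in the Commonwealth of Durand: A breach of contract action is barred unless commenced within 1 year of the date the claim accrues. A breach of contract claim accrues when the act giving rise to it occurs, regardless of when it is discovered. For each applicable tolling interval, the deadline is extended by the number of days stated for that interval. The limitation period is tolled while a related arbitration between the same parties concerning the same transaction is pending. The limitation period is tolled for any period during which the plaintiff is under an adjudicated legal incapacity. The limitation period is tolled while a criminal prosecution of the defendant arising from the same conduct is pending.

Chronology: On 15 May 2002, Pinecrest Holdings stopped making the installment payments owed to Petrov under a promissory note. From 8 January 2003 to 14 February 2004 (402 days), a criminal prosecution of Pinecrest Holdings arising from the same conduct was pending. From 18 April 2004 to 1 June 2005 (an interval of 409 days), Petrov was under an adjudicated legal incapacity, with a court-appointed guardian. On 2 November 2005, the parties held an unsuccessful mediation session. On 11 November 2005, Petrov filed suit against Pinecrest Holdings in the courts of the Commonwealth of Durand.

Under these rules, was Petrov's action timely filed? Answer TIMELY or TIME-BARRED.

TIME-BARRED

The claim accrued on 15 May 2002, when the wrongful act occurred.
Adding the 1 year base period to 15 May 2002 gives a deadline of 15 May 2003, before any tolling.
The period was tolled for 402 days by the pending criminal prosecution (8 January 2003 to 14 February 2004), pushing the deadline to 20 June 2004.
Because the plaintiff's legal incapacity ran from 18 April 2004 to 1 June 2005, the deadline is extended by 409 days to 3 August 2005.
Nothing else in the chronology tolls or restarts the period.
Filing on 11 November 2005 missed the 3 August 2005 deadline — the action is time-barred.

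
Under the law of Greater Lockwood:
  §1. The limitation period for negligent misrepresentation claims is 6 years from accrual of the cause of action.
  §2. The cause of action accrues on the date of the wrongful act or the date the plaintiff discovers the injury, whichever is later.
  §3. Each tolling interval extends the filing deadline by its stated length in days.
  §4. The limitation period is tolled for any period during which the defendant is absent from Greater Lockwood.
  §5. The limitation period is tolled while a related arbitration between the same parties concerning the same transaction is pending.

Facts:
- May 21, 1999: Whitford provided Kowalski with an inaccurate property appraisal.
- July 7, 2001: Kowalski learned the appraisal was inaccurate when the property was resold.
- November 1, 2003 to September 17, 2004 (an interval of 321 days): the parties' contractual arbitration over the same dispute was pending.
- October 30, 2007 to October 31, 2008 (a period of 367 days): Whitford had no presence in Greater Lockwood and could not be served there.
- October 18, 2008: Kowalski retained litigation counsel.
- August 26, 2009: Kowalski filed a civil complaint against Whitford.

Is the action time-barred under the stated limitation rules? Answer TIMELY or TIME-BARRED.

Because discovery on July 7, 2001 post-dates the May 21, 1999 act, accrual under the later-of rule falls on July 7, 2001.
The untolled deadline — 6 years after July 7, 2001 — is July 7, 2007.
Because the pending related arbitration ran from November 1, 2003 to September 17, 2004, the deadline is extended by 321 days to May 23, 2008.
The defendant's absence from the jurisdiction from October 30, 2007 to October 31, 2008 tolled the period for 367 days, extending the deadline to May 25, 2009.
The other events in the timeline have no effect on the limitation period under the stated rules.
Kowalski filed on August 26, 2009, after the May 25, 2009 deadline, so the action is time-barred.

TIME-BARRED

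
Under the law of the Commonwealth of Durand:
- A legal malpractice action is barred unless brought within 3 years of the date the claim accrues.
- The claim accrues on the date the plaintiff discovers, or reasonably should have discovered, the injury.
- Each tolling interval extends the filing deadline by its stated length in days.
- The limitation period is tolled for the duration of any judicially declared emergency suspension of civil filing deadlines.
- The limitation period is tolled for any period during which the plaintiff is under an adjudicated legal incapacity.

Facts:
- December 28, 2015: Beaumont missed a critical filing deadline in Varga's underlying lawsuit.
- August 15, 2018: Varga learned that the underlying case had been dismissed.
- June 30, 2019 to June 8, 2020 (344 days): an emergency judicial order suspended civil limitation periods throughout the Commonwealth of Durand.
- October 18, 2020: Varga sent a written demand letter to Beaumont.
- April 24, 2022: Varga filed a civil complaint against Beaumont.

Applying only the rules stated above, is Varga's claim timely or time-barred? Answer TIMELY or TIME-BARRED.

The claim did not accrue until Varga discovered the injury on August 15, 2018; the December 28, 2015 act date does not start the clock under the stated rule.
The untolled deadline — 3 years after August 15, 2018 — is August 15, 2021.
The emergency suspension of filing deadlines from June 30, 2019 to June 8, 2020 tolled the period for 344 days, extending the deadline to July 25, 2022.
Nothing else in the chronology tolls or restarts the period.
Varga filed on April 24, 2022, before the July 25, 2022 deadline, so the action is timely.

TIMELY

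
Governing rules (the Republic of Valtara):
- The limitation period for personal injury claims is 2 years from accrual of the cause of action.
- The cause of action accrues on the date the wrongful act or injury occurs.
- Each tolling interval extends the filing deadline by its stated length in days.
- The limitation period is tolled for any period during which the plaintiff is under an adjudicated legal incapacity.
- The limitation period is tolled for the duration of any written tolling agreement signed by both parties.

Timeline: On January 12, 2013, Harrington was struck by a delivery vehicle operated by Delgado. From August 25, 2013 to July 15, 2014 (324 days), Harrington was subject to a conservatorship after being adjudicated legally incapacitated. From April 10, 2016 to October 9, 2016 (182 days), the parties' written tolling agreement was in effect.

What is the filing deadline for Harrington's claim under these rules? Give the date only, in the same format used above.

December 2, 2015

The limitation period began to run on January 12, 2013.
Adding the 2 years base period to January 12, 2013 gives a deadline of January 12, 2015, before any tolling.
Because the plaintiff's legal incapacity ran from August 25, 2013 to July 15, 2014, the deadline is extended by 324 days to December 2, 2015.
The written tolling agreement starting April 10, 2016 came too late — the period had run on December 2, 2015 — and so does not extend the deadline.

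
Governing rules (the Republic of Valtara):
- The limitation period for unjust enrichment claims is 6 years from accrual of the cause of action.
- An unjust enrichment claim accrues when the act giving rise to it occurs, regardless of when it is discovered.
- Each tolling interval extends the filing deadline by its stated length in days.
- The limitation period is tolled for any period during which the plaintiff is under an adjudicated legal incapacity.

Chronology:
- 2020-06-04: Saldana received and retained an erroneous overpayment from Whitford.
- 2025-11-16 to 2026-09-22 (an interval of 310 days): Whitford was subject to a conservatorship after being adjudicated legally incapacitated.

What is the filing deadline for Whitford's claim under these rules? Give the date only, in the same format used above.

2027-04-10

The claim accrued on 2020-06-04, when the wrongful act occurred.
Adding the 6 years base period to 2020-06-04 gives a deadline of 2026-06-04, before any tolling.
The plaintiff's legal incapacity from 2025-11-16 to 2026-09-22 tolled the period for 310 days, extending the deadline to 2027-04-10.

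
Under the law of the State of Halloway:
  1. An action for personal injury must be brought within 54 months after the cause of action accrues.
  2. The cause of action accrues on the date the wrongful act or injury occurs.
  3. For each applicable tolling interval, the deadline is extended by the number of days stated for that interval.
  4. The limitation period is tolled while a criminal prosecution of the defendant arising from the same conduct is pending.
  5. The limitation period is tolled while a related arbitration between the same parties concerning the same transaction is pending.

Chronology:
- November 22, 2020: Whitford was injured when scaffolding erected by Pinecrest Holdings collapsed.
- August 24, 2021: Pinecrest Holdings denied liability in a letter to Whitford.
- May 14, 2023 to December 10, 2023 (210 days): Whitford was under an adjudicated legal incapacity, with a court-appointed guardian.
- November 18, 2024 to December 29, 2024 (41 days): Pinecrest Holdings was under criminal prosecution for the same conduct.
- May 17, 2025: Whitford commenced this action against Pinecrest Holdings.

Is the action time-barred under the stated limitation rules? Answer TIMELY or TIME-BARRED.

The claim accrued on November 22, 2020, when the wrongful act occurred.
54 months from November 22, 2020 is May 22, 2025.
Because the pending criminal prosecution ran from November 18, 2024 to December 29, 2024, the deadline is extended by 41 days to July 2, 2025.
Although the plaintiff's incapacity ran from May 14, 2023 to December 10, 2023, the stated rules do not make that a tolling event, so it is disregarded.
Nothing else in the chronology tolls or restarts the period.
Filing on May 17, 2025 beat the July 2, 2025 deadline — the action is timely.

TIMELY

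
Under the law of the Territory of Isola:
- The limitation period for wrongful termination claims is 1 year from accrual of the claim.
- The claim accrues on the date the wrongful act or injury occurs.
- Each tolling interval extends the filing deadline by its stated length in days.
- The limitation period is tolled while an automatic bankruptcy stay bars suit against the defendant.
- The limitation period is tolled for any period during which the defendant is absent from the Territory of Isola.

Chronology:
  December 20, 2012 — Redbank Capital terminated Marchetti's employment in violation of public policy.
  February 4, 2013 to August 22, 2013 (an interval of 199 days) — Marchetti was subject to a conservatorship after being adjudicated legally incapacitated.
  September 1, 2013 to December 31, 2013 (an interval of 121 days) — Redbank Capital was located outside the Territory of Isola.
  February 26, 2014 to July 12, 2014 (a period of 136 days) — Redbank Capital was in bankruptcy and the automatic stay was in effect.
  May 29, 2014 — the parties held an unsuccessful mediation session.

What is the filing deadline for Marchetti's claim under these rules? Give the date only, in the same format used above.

The claim accrued on December 20, 2012, the date of the act.
1 year from December 20, 2012 is December 20, 2013.
The defendant's absence from the jurisdiction from September 1, 2013 to December 31, 2013 tolled the period for 121 days, extending the deadline to April 20, 2014.
The period was tolled for 136 days by the automatic bankruptcy stay (February 26, 2014 to July 12, 2014), pushing the deadline to September 3, 2014.
The plaintiff's legal incapacity from February 4, 2013 to August 22, 2013 does not toll the period, because no stated rule makes the plaintiff's incapacity a tolling event.
Nothing else in the chronology tolls or restarts the period.

September 3, 2014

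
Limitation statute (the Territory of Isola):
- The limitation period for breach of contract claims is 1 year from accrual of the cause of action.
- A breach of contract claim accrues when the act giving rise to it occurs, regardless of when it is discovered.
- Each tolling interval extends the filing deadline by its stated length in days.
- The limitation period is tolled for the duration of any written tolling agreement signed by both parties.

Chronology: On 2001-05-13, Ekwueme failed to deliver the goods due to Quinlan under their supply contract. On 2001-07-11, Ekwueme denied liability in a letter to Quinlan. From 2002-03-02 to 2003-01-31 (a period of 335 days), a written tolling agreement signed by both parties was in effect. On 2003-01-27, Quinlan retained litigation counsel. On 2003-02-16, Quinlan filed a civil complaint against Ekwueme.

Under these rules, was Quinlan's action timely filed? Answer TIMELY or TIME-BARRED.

TIMELY

The claim accrued on 2001-05-13, when the wrongful act occurred.
Adding the 1 year base period to 2001-05-13 gives a deadline of 2002-05-13, before any tolling.
The written tolling agreement from 2002-03-02 to 2003-01-31 tolled the period for 335 days, extending the deadline to 2003-04-13.
Nothing else in the chronology tolls or restarts the period.
Quinlan filed on 2003-02-16, before the 2003-04-13 deadline, so the action is timely.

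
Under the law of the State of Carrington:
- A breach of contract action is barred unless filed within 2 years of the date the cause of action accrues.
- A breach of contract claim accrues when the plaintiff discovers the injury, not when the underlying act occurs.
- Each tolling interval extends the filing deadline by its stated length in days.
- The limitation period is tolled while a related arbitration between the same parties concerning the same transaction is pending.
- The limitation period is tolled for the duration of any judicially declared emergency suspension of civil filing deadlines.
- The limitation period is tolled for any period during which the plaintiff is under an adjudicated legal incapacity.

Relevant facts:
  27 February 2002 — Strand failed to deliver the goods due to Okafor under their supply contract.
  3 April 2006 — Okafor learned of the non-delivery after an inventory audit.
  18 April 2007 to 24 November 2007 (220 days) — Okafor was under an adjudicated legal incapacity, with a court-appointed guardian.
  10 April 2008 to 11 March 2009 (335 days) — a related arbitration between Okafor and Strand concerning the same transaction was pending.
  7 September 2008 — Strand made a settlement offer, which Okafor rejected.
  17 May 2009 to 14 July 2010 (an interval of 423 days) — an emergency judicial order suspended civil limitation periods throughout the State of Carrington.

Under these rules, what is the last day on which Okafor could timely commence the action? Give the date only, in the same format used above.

The claim did not accrue until Okafor discovered the injury on 3 April 2006; the 27 February 2002 act date does not start the clock under the stated rule.
2 years from 3 April 2006 is 3 April 2008.
The plaintiff's legal incapacity from 18 April 2007 to 24 November 2007 tolled the period for 220 days, extending the deadline to 9 November 2008.
The pending related arbitration from 10 April 2008 to 11 March 2009 tolled the period for 335 days, extending the deadline to 10 October 2009.
Because the emergency suspension of filing deadlines ran from 17 May 2009 to 14 July 2010, the deadline is extended by 423 days to 7 December 2010.
Nothing else in the chronology tolls or restarts the period.

7 December 2010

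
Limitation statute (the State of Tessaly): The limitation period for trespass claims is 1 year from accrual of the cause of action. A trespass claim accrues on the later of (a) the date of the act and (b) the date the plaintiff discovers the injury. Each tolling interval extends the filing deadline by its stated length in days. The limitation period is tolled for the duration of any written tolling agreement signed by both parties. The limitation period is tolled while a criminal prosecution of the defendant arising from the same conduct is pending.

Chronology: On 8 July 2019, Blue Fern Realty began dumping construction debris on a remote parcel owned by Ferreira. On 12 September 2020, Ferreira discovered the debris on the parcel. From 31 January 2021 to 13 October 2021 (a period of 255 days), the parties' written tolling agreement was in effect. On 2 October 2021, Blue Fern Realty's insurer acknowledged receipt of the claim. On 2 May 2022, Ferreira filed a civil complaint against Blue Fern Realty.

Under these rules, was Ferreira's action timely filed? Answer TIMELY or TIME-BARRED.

The claim accrued on 12 September 2020 — the later of the 8 July 2019 act and the 12 September 2020 discovery.
Adding the 1 year base period to 12 September 2020 gives a deadline of 12 September 2021, before any tolling.
The written tolling agreement from 31 January 2021 to 13 October 2021 tolled the period for 255 days, extending the deadline to 25 May 2022.
Nothing else in the chronology tolls or restarts the period.
Ferreira filed on 2 May 2022, before the 25 May 2022 deadline, so the action is timely.

TIMELY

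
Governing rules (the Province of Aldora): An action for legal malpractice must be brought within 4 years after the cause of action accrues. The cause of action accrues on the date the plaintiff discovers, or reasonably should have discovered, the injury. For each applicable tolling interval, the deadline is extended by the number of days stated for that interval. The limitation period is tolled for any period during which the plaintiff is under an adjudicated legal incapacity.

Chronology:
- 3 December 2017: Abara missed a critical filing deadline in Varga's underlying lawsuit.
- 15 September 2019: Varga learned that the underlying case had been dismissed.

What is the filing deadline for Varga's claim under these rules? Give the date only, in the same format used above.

15 September 2023

Under the discovery rule, the claim accrued on 15 September 2019, when Varga discovered the injury — not on the 3 December 2017 date of the underlying act.
4 years from 15 September 2019 is 15 September 2023.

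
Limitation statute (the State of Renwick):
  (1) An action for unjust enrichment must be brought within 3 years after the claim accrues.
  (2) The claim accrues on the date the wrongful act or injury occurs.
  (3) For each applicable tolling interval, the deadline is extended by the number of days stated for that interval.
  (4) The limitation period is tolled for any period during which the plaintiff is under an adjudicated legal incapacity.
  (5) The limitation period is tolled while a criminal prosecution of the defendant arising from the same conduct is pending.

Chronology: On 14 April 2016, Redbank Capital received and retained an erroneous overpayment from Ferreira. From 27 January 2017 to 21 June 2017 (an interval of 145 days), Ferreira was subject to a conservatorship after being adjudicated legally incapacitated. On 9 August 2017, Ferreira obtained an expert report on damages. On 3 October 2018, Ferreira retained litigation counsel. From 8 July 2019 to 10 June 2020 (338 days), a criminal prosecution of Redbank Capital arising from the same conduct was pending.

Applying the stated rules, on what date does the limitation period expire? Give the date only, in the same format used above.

9 August 2020

The limitation period began to run on 14 April 2016.
3 years from 14 April 2016 is 14 April 2019.
The period was tolled for 145 days by the plaintiff's legal incapacity (27 January 2017 to 21 June 2017), pushing the deadline to 6 September 2019.
The pending criminal prosecution from 8 July 2019 to 10 June 2020 tolled the period for 338 days, extending the deadline to 9 August 2020.
None of the other events listed affects the running of the period under the stated rules.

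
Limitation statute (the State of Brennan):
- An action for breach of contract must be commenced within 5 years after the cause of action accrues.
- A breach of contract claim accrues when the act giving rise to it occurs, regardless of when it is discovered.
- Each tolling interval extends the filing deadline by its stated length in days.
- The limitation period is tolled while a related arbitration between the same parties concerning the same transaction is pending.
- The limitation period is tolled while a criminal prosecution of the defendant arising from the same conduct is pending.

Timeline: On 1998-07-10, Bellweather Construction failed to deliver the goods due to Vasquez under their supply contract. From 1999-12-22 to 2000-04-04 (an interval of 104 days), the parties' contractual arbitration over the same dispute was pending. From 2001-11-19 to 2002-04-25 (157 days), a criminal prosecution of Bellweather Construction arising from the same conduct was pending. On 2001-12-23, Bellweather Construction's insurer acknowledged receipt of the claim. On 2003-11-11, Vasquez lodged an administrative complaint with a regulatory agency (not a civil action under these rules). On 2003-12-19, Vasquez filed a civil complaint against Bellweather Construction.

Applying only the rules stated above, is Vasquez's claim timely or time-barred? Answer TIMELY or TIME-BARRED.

The limitation period began to run on 1998-07-10.
The untolled deadline — 5 years after 1998-07-10 — is 2003-07-10.
Because the pending related arbitration ran from 1999-12-22 to 2000-04-04, the deadline is extended by 104 days to 2003-10-22.
The period was tolled for 157 days by the pending criminal prosecution (2001-11-19 to 2002-04-25), pushing the deadline to 2004-03-27.
None of the other events listed affects the running of the period under the stated rules.
The 2003-12-19 filing precedes the 2004-03-27 deadline; the claim is timely.

TIMELY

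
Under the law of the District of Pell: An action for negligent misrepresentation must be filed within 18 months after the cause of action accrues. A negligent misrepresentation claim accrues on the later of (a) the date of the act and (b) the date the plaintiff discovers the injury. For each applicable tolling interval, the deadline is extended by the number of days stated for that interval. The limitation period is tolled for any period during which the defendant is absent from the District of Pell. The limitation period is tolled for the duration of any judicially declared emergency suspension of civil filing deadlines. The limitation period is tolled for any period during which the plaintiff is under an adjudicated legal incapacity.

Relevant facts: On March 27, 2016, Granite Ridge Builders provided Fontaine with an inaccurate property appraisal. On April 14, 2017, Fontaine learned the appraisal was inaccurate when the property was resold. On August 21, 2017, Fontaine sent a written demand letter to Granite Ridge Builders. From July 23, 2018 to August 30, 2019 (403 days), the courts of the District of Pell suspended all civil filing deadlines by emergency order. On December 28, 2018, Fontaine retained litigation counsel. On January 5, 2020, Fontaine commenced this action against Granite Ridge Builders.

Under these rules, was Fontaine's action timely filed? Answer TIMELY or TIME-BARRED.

Taking the later of the act (March 27, 2016) and discovery (April 14, 2017), the claim accrued on April 14, 2017.
18 months from April 14, 2017 is October 14, 2018.
Because the emergency suspension of filing deadlines ran from July 23, 2018 to August 30, 2019, the deadline is extended by 403 days to November 21, 2019.
Nothing else in the chronology tolls or restarts the period.
The January 5, 2020 filing falls after the November 21, 2019 deadline; the claim is time-barred.

TIME-BARRED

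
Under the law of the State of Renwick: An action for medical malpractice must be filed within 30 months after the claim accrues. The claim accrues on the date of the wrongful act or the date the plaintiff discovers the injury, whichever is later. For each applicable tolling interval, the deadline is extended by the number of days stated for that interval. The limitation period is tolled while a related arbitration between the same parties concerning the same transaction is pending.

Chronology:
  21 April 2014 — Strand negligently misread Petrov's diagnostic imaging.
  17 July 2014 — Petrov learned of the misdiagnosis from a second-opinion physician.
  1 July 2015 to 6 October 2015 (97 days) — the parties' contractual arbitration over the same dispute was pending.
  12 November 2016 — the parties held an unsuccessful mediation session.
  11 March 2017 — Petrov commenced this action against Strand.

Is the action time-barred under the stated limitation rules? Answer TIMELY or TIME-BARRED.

Because discovery on 17 July 2014 post-dates the 21 April 2014 act, accrual under the later-of rule falls on 17 July 2014.
Adding the 30 months base period to 17 July 2014 gives a deadline of 17 January 2017, before any tolling.
The period was tolled for 97 days by the pending related arbitration (1 July 2015 to 6 October 2015), pushing the deadline to 24 April 2017.
Nothing else in the chronology tolls or restarts the period.
Filing on 11 March 2017 beat the 24 April 2017 deadline — the action is timely.

TIMELY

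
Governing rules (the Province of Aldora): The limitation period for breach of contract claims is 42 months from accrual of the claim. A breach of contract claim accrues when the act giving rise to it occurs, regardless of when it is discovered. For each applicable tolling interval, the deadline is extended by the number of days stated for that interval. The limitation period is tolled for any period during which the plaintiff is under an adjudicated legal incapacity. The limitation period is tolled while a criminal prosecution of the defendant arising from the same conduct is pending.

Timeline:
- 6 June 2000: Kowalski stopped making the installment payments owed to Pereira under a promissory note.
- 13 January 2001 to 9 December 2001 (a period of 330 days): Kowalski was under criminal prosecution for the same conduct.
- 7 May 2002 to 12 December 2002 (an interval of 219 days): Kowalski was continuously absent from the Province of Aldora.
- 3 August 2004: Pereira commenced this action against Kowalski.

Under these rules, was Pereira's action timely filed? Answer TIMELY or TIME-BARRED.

TIMELY

The claim accrued on 6 June 2000, the date of the act.
The untolled deadline — 42 months after 6 June 2000 — is 6 December 2003.
The period was tolled for 330 days by the pending criminal prosecution (13 January 2001 to 9 December 2001), pushing the deadline to 31 October 2004.
Although the defendant's absence ran from 7 May 2002 to 12 December 2002, the stated rules do not make that a tolling event, so it is disregarded.
Pereira filed on 3 August 2004, before the 31 October 2004 deadline, so the action is timely.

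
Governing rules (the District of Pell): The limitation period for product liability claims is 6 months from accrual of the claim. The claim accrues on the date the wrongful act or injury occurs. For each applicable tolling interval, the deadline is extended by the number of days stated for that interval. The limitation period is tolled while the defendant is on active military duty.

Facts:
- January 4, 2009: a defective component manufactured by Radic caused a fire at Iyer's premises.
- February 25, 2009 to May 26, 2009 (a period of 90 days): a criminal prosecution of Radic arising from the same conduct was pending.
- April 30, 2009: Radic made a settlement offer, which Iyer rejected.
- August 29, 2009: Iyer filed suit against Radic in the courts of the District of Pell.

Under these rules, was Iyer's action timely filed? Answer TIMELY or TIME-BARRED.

The claim accrued on January 4, 2009, when the wrongful act occurred.
Adding the 6 months base period to January 4, 2009 gives a deadline of July 4, 2009, before any tolling.
Although a criminal prosecution ran from February 25, 2009 to May 26, 2009, the stated rules do not make that a tolling event, so it is disregarded.
The other events in the timeline have no effect on the limitation period under the stated rules.
Iyer filed on August 29, 2009, after the July 4, 2009 deadline, so the action is time-barred.

TIME-BARRED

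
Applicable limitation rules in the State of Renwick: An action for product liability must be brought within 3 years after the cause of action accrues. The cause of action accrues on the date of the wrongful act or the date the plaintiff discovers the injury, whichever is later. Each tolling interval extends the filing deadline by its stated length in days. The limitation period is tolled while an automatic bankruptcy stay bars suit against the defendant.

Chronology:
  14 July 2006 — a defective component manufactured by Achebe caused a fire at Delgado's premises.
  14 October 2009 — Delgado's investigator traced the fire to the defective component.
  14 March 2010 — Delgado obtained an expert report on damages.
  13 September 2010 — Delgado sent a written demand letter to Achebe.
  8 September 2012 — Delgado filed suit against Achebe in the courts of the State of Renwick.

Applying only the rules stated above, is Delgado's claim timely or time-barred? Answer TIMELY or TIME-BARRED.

The claim accrued on 14 October 2009 — the later of the 14 July 2006 act and the 14 October 2009 discovery.
Adding the 3 years base period to 14 October 2009 gives a deadline of 14 October 2012, before any tolling.
The other events in the timeline have no effect on the limitation period under the stated rules.
Filing on 8 September 2012 beat the 14 October 2012 deadline — the action is timely.

TIMELY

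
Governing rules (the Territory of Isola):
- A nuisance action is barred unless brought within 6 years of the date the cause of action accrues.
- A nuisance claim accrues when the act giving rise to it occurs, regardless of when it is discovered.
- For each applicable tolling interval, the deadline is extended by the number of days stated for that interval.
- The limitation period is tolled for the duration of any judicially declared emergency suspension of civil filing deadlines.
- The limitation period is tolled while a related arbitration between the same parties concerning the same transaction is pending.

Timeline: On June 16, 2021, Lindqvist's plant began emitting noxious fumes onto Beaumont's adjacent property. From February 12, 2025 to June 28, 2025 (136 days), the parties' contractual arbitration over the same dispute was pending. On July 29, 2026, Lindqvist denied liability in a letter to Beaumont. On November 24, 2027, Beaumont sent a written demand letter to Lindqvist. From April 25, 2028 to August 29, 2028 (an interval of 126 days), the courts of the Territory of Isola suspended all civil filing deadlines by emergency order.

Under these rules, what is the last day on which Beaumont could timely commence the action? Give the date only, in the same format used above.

October 30, 2027

The cause of action accrued on June 16, 2021, the date of the act.
6 years from June 16, 2021 is June 16, 2027.
The period was tolled for 136 days by the pending related arbitration (February 12, 2025 to June 28, 2025), pushing the deadline to October 30, 2027.
The emergency suspension of filing deadlines from April 25, 2028 to August 29, 2028 began after the period had already run on October 30, 2027, so it has no tolling effect.
Nothing else in the chronology tolls or restarts the period.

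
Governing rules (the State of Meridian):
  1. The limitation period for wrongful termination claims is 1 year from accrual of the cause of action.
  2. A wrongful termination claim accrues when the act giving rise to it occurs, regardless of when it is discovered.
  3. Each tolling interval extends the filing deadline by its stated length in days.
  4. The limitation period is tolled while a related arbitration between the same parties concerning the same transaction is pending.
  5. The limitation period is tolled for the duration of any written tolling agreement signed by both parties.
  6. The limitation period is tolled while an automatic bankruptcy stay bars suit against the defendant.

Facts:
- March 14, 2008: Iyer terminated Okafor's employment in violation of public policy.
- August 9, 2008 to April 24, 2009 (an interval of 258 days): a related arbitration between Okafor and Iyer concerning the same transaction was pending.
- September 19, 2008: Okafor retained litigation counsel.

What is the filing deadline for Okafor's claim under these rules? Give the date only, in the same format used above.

November 27, 2009

The cause of action accrued on March 14, 2008, the date of the act.
The untolled deadline — 1 year after March 14, 2008 — is March 14, 2009.
The period was tolled for 258 days by the pending related arbitration (August 9, 2008 to April 24, 2009), pushing the deadline to November 27, 2009.
Nothing else in the chronology tolls or restarts the period.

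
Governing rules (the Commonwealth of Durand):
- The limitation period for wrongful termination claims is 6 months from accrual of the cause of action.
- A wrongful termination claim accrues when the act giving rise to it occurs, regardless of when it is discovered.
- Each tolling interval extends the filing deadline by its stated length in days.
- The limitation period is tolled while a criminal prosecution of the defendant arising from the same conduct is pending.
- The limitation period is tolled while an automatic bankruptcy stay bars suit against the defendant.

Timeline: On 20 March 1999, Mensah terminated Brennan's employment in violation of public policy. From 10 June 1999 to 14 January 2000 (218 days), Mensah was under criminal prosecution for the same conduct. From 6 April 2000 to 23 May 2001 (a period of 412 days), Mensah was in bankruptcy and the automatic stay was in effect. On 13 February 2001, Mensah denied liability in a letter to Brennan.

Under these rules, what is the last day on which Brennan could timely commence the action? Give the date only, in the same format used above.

The claim accrued on 20 March 1999, when the wrongful act occurred.
6 months from 20 March 1999 is 20 September 1999.
The period was tolled for 218 days by the pending criminal prosecution (10 June 1999 to 14 January 2000), pushing the deadline to 25 April 2000.
The period was tolled for 412 days by the automatic bankruptcy stay (6 April 2000 to 23 May 2001), pushing the deadline to 11 June 2001.
Nothing else in the chronology tolls or restarts the period.

11 June 2001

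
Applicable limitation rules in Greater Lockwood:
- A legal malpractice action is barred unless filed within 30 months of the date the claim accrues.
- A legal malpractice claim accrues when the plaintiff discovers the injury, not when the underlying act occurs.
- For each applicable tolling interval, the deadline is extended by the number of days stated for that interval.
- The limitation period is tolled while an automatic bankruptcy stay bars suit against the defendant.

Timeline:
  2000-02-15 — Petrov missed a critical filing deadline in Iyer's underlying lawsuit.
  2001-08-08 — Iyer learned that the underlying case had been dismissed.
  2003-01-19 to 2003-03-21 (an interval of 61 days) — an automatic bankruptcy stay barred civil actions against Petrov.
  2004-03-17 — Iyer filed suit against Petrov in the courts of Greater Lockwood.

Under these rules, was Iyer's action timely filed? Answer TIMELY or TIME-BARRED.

The claim did not accrue until Iyer discovered the injury on 2001-08-08; the 2000-02-15 act date does not start the clock under the stated rule.
30 months from 2001-08-08 is 2004-02-08.
The period was tolled for 61 days by the automatic bankruptcy stay (2003-01-19 to 2003-03-21), pushing the deadline to 2004-04-09.
Filing on 2004-03-17 beat the 2004-04-09 deadline — the action is timely.

TIMELY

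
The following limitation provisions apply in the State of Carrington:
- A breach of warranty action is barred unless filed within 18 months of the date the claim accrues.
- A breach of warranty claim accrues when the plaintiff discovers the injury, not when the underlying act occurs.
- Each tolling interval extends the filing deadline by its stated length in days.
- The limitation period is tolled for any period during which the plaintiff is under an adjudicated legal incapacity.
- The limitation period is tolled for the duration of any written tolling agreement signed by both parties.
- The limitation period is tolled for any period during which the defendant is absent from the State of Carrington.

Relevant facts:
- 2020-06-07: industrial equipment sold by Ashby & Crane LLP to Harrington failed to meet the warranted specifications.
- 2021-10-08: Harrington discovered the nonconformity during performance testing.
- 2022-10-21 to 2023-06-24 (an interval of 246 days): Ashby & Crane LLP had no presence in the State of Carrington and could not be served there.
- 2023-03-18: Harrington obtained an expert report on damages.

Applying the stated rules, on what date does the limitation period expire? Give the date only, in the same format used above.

Under the discovery rule, the claim accrued on 2021-10-08, when Harrington discovered the injury — not on the 2020-06-07 date of the underlying act.
Adding the 18 months base period to 2021-10-08 gives a deadline of 2023-04-08, before any tolling.
The defendant's absence from the jurisdiction from 2022-10-21 to 2023-06-24 tolled the period for 246 days, extending the deadline to 2023-12-10.
Nothing else in the chronology tolls or restarts the period.

2023-12-10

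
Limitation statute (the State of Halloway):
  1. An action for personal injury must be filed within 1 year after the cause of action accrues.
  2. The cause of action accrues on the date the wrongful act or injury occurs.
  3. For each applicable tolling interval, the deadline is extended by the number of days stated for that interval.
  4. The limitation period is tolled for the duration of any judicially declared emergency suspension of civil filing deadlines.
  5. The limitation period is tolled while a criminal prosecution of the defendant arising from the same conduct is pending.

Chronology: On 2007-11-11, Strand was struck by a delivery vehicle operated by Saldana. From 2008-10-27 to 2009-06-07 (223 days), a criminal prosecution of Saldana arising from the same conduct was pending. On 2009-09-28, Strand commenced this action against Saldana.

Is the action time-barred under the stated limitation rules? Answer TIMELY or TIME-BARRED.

TIME-BARRED

The cause of action accrued on 2007-11-11, the date of the act.
The untolled deadline — 1 year after 2007-11-11 — is 2008-11-11.
Because the pending criminal prosecution ran from 2008-10-27 to 2009-06-07, the deadline is extended by 223 days to 2009-06-22.
Strand filed on 2009-09-28, after the 2009-06-22 deadline, so the action is time-barred.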